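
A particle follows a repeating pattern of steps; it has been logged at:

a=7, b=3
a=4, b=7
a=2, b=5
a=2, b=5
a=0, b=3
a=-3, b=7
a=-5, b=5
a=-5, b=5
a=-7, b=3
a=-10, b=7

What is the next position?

a=-12, b=5

Differencing gives (-3,+4), (-2,-2), (+0,+0), (-2,-2), (-3,+4), (-2,-2), (+0,+0), (-2,-2), (-3,+4). This is the pattern (-3,+4), (-2,-2), (+0,+0), (-2,-2) repeated.
step 10: apply (-2,-2) → a=-12, b=5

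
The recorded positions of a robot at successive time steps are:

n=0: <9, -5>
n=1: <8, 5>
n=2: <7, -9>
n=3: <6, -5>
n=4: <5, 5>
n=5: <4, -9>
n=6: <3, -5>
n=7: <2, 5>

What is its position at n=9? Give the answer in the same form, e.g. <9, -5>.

<0, -5>

First: linear, -1 per step → 0 at step 9.
Second: cycles through -5, 5, -9 every 3 steps. Step 9 lands at position 0 of the cycle → -5.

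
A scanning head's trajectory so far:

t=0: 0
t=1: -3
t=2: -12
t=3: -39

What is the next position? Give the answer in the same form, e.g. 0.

-120

Consecutive displacements -3, -9, -27 scale by a factor of 3 each step.
step 4: -39 − 81 → -120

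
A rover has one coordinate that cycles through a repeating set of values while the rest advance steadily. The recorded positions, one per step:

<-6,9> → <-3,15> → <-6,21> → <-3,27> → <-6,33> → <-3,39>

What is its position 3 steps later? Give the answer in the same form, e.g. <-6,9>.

<-6,57>

First: cycles through -6, -3 every 2 steps. Step 8 lands at position 0 of the cycle → -6.
Second: linear, +6 per step → 57 at step 8.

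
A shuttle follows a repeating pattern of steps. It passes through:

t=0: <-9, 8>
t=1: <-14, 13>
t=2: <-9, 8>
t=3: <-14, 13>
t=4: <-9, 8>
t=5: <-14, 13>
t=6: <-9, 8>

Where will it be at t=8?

Step-to-step displacements: <-5, +5>, <+5, -5>, <-5, +5>, <+5, -5>, <-5, +5>, <+5, -5> — a repeating cycle of length 2.
step 7: apply <-5, +5> → <-14, 13>
step 8: apply <+5, -5> → <-9, 8>

<-9, 8>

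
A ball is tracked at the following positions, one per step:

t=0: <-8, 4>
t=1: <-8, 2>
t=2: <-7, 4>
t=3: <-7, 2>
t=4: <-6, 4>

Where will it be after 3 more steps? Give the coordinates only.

<-5, 2>

The moves between consecutive positions are <+0, -2>, <+1, +2>, <+0, -2>, <+1, +2>; they repeat the 2-cycle [<+0, -2>, <+1, +2>].
step 5: apply <+0, -2> → <-6, 2>
step 6: apply <+1, +2> → <-5, 4>
step 7: apply <+0, -2> → <-5, 2>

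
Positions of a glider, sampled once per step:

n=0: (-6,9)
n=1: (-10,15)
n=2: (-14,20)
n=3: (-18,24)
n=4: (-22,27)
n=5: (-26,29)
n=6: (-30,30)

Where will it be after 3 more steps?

Taking differences between consecutive positions: (-4,+6), (-4,+5), (-4,+4), (-4,+3), (-4,+2), (-4,+1). These grow by (+0,-1) each step.
step 7: (-30,30) + (-4,+0) → (-34,30)
step 8: (-34,30) + (-4,-1) → (-38,29)
step 9: (-38,29) + (-4,-2) → (-42,27)

(-42,27)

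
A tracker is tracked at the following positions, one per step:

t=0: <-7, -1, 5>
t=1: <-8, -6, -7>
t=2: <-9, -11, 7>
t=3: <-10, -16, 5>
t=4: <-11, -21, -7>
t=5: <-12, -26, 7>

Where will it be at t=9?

First: linear, -1 per step → -16 at step 9.
Second: linear, -5 per step → -46 at step 9.
Third: cycles through 5, -7, 7 every 3 steps. Step 9 lands at position 0 of the cycle → 5.

<-16, -46, 5>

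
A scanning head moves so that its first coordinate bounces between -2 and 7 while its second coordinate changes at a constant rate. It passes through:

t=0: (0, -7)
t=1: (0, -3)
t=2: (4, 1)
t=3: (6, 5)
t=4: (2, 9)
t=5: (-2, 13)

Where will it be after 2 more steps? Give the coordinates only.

The first coordinate travels 4 per step and bounces off the walls at -2 and 7.
  step 6: -2 → 2
  step 7: 2 → 6
The second coordinate changes by +4 each step: at step 7 it is 21.

(6, 21)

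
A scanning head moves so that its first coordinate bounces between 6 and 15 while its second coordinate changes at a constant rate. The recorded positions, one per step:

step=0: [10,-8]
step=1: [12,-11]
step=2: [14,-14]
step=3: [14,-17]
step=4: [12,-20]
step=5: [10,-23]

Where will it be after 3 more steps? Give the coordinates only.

The first coordinate travels 2 per step and bounces off the walls at 6 and 15.
  step 6: 10 → 8
  step 7: 8 → 6
  step 8: 6 → 8
The second coordinate changes by -3 each step: at step 8 it is -32.

[8,-32]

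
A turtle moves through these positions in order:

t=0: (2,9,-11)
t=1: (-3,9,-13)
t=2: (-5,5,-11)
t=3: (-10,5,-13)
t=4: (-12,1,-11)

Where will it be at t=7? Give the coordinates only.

(-24,-3,-13)

Step-to-step displacements: (-5,+0,-2), (-2,-4,+2), (-5,+0,-2), (-2,-4,+2) — a repeating cycle of length 2.
step 5: apply (-5,+0,-2) → (-17,1,-13)
step 6: apply (-2,-4,+2) → (-19,-3,-11)
step 7: apply (-5,+0,-2) → (-24,-3,-13)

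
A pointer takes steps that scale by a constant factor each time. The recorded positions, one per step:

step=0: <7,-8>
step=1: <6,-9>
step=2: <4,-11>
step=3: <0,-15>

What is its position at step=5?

The jumps are <-1,-1>, <-2,-2>, <-4,-4> — a geometric progression with ratio 2.
step 4: <0,-15> + <-8,-8> → <-8,-23>
step 5: <-8,-23> + <-16,-16> → <-24,-39>

<-24,-39>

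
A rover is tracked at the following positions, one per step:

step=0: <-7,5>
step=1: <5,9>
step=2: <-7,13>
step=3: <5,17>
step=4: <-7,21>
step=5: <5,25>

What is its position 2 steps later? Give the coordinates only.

<5,33>

The first coordinate repeats the cycle [-7, 5] with period 2; step 7 mod 2 = 1, giving 5.
The second coordinate changes by +4 each step, so at step 7 it is 5 + 7·(4) = 33.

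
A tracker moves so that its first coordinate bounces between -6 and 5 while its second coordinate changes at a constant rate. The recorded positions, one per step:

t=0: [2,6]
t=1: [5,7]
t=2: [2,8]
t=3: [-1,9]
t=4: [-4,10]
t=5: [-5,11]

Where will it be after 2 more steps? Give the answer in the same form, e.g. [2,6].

The first coordinate travels 3 per step and bounces off the walls at -6 and 5.
  step 6: -5 → -2
  step 7: -2 → 1
The second coordinate changes by +1 each step: at step 7 it is 13.

[1,13]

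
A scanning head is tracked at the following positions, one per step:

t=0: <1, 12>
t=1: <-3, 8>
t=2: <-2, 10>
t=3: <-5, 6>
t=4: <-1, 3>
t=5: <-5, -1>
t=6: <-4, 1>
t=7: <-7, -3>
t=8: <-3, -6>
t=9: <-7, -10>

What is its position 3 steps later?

<-5, -15>

Differencing gives <-4, -4>, <+1, +2>, <-3, -4>, <+4, -3>, <-4, -4>, <+1, +2>, <-3, -4>, <+4, -3>, <-4, -4>. This is the pattern <-4, -4>, <+1, +2>, <-3, -4>, <+4, -3> repeated.
step 10: apply <+1, +2> → <-6, -8>
step 11: apply <-3, -4> → <-9, -12>
step 12: apply <+4, -3> → <-5, -15>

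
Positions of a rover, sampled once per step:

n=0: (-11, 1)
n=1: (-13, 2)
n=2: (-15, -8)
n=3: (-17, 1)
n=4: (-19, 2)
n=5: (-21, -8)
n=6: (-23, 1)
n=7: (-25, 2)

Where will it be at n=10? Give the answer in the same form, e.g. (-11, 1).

(-31, 2)

First: linear, -2 per step → -31 at step 10.
Second: cycles through 1, 2, -8 every 3 steps. Step 10 lands at position 1 of the cycle → 2.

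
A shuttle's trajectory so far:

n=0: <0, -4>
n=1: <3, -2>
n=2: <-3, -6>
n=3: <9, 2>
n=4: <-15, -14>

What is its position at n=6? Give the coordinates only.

The jumps are <+3, +2>, <-6, -4>, <+12, +8>, <-24, -16> — a geometric progression with ratio -2.
step 5: <-15, -14> + <+48, +32> → <33, 18>
step 6: <33, 18> + <-96, -64> → <-63, -46>

<-63, -46>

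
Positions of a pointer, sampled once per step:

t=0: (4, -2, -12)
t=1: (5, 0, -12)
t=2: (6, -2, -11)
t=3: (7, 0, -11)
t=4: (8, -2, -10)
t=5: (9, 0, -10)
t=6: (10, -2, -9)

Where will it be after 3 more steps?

(13, 0, -8)

Step-to-step displacements: (+1, +2, +0), (+1, -2, +1), (+1, +2, +0), (+1, -2, +1), (+1, +2, +0), (+1, -2, +1) — a repeating cycle of length 2.
step 7: apply (+1, +2, +0) → (11, 0, -9)
step 8: apply (+1, -2, +1) → (12, -2, -8)
step 9: apply (+1, +2, +0) → (13, 0, -8)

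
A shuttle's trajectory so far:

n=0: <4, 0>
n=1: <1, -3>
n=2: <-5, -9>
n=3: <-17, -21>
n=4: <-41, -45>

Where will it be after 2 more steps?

Step-to-step displacements: <-3, -3>, <-6, -6>, <-12, -12>, <-24, -24>; each is 2× the previous.
step 5: <-41, -45> + <-48, -48> → <-89, -93>
step 6: <-89, -93> + <-96, -96> → <-185, -189>

<-185, -189>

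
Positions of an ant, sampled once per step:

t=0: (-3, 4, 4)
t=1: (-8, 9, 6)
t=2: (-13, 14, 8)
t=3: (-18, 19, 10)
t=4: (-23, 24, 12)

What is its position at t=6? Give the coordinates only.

(-33, 34, 16)

The position changes by (-5, +5, +2) every step.
step 5: (-23, 24, 12) + (-5, +5, +2) → (-28, 29, 14)
step 6: (-28, 29, 14) + (-5, +5, +2) → (-33, 34, 16)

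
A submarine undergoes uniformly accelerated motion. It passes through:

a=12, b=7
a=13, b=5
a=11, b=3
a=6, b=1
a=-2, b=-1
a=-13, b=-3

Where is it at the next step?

Successive displacements: (+1,-2), (-2,-2), (-5,-2), (-8,-2), (-11,-2) — each changes by (-3,+0).
step 6: a=-13, b=-3 + (-14,-2) → a=-27, b=-5

a=-27, b=-5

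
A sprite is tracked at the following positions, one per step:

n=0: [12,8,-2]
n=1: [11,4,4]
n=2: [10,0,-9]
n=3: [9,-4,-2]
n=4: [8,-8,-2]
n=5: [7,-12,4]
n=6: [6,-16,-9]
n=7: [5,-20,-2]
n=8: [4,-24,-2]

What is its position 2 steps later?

The first coordinate changes by -1 each step, so at step 10 it is 12 + 10·(-1) = 2.
The second coordinate changes by -4 each step, so at step 10 it is 8 + 10·(-4) = -32.
The third coordinate repeats the cycle [-2, 4, -9, -2] with period 4; step 10 mod 4 = 2, giving -9.

[2,-32,-9]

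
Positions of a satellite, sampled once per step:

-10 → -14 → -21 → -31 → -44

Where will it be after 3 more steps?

-101

Taking differences between consecutive positions: -4, -7, -10, -13. These grow by -3 each step.
step 5: -44 − 16 → -60
step 6: -60 − 19 → -79
step 7: -79 − 22 → -101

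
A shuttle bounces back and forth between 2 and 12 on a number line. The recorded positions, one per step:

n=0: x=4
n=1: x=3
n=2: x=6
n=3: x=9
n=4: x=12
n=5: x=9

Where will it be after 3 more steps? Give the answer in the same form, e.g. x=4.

The value travels 3 per step and bounces off the walls at 2 and 12.
  step 6: 9 → 6
  step 7: 6 → 3
  step 8: 3 → 4

x=4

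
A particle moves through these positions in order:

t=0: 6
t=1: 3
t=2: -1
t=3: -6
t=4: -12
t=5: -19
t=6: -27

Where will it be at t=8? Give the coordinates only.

Successive displacements: -3, -4, -5, -6, -7, -8 — each changes by -1.
step 7: -27 − 9 → -36
step 8: -36 − 10 → -46

-46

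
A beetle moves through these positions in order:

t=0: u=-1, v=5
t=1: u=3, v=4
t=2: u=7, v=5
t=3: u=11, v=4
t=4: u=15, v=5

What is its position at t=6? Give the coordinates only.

The u coordinate changes by +4 each step, so at step 6 it is -1 + 6·(4) = 23.
The v coordinate repeats the cycle [5, 4] with period 2; step 6 mod 2 = 0, giving 5.

u=23, v=5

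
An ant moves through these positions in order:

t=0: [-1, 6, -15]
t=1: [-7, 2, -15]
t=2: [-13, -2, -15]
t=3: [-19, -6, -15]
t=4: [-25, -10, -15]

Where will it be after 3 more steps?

[-43, -22, -15]

Constant displacement of [-6, -4, +0] per step.
step 5: [-25, -10, -15] + [-6, -4, +0] → [-31, -14, -15]
step 6: [-31, -14, -15] + [-6, -4, +0] → [-37, -18, -15]
step 7: [-37, -18, -15] + [-6, -4, +0] → [-43, -22, -15]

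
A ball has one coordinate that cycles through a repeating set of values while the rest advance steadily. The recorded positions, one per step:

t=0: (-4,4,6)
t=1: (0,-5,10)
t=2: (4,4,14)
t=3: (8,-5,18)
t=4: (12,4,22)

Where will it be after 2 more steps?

First: linear, +4 per step → 20 at step 6.
Second: cycles through 4, -5 every 2 steps. Step 6 lands at position 0 of the cycle → 4.
Third: linear, +4 per step → 30 at step 6.

(20,4,30)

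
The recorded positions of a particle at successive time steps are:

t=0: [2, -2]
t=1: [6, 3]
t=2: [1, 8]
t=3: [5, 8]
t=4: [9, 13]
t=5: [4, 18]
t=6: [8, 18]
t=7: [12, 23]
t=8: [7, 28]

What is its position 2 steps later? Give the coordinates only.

[15, 33]

The moves between consecutive positions are [+4, +5], [-5, +5], [+4, +0], [+4, +5], [-5, +5], [+4, +0], [+4, +5], [-5, +5]; they repeat the 3-cycle [[+4, +5], [-5, +5], [+4, +0]].
step 9: apply [+4, +0] → [11, 28]
step 10: apply [+4, +5] → [15, 33]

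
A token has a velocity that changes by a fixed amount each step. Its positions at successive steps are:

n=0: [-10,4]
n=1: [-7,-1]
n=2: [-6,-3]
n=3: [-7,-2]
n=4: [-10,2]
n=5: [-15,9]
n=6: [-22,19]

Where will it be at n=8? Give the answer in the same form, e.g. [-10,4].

[-42,48]

Taking differences between consecutive positions: [+3,-5], [+1,-2], [-1,+1], [-3,+4], [-5,+7], [-7,+10]. These grow by [-2,+3] each step.
step 7: [-22,19] + [-9,+13] → [-31,32]
step 8: [-31,32] + [-11,+16] → [-42,48]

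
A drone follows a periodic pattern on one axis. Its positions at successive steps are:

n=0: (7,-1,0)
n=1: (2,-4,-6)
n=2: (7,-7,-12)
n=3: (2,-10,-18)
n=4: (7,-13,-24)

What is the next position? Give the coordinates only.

First: cycles through 7, 2 every 2 steps. Step 5 lands at position 1 of the cycle → 2.
Second: linear, -3 per step → -16 at step 5.
Third: linear, -6 per step → -30 at step 5.

(2,-16,-30)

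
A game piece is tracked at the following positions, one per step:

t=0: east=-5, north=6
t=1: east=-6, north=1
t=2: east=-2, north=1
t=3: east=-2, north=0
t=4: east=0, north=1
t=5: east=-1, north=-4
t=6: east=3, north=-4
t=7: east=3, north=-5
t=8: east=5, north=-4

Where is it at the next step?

Step-to-step displacements: (-1, -5), (+4, +0), (+0, -1), (+2, +1), (-1, -5), (+4, +0), (+0, -1), (+2, +1) — a repeating cycle of length 4.
step 9: apply (-1, -5) → east=4, north=-9

east=4, north=-9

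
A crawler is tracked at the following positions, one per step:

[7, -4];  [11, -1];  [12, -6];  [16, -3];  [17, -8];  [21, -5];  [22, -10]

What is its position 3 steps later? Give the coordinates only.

Step-to-step displacements: [+4, +3], [+1, -5], [+4, +3], [+1, -5], [+4, +3], [+1, -5] — a repeating cycle of length 2.
step 7: apply [+4, +3] → [26, -7]
step 8: apply [+1, -5] → [27, -12]
step 9: apply [+4, +3] → [31, -9]

[31, -9]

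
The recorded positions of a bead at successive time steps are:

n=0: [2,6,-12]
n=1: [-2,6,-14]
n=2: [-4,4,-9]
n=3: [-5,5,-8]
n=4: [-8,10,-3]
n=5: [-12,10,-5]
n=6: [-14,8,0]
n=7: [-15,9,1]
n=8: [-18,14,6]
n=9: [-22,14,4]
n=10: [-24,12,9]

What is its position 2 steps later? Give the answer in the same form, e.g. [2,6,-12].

[-28,18,15]

The moves between consecutive positions are [-4,+0,-2], [-2,-2,+5], [-1,+1,+1], [-3,+5,+5], [-4,+0,-2], [-2,-2,+5], [-1,+1,+1], [-3,+5,+5], [-4,+0,-2], [-2,-2,+5]; they repeat the 4-cycle [[-4,+0,-2], [-2,-2,+5], [-1,+1,+1], [-3,+5,+5]].
step 11: apply [-1,+1,+1] → [-25,13,10]
step 12: apply [-3,+5,+5] → [-28,18,15]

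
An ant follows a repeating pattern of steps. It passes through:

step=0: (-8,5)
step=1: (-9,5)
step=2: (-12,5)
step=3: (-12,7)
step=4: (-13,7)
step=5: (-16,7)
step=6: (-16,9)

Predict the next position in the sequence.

(-17,9)

Step-to-step displacements: (-1,+0), (-3,+0), (+0,+2), (-1,+0), (-3,+0), (+0,+2) — a repeating cycle of length 3.
step 7: apply (-1,+0) → (-17,9)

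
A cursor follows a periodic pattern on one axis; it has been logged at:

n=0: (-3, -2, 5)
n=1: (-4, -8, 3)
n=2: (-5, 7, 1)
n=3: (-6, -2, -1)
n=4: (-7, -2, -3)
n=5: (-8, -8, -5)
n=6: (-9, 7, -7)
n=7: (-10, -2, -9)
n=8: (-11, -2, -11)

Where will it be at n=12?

(-15, -2, -19)

The first coordinate changes by -1 each step, so at step 12 it is -3 + 12·(-1) = -15.
The second coordinate repeats the cycle [-2, -8, 7, -2] with period 4; step 12 mod 4 = 0, giving -2.
The third coordinate changes by -2 each step, so at step 12 it is 5 + 12·(-2) = -19.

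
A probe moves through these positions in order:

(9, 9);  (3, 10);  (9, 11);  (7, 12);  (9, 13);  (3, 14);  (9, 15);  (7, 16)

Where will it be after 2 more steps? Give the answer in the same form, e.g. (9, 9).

(3, 18)

First: cycles through 9, 3, 9, 7 every 4 steps. Step 9 lands at position 1 of the cycle → 3.
Second: linear, +1 per step → 18 at step 9.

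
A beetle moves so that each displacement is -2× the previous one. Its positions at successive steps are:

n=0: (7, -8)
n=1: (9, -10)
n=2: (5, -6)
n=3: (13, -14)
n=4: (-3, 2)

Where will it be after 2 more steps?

(-35, 34)

The jumps are (+2, -2), (-4, +4), (+8, -8), (-16, +16) — a geometric progression with ratio -2.
step 5: (-3, 2) + (+32, -32) → (29, -30)
step 6: (29, -30) + (-64, +64) → (-35, 34)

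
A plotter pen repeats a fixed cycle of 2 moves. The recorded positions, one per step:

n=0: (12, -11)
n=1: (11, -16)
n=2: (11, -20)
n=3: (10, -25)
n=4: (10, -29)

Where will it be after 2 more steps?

(9, -38)

Step-to-step displacements: (-1, -5), (+0, -4), (-1, -5), (+0, -4) — a repeating cycle of length 2.
step 5: apply (-1, -5) → (9, -34)
step 6: apply (+0, -4) → (9, -38)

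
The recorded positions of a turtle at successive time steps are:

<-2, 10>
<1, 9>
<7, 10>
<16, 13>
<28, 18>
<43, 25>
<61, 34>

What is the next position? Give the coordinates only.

<82, 45>

First differences are <+3, -1>, <+6, +1>, <+9, +3>, <+12, +5>, <+15, +7>, <+18, +9>; their common second difference is <+3, +2> (constant acceleration).
step 7: <61, 34> + <+21, +11> → <82, 45>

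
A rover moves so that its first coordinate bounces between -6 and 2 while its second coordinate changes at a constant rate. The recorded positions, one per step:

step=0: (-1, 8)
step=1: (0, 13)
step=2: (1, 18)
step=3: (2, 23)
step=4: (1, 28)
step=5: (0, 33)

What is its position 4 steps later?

The first coordinate travels 1 per step and bounces off the walls at -6 and 2.
  step 6: 0 → -1
  step 7: -1 → -2
  step 8: -2 → -3
  step 9: -3 → -4
The second coordinate changes by +5 each step: at step 9 it is 53.

(-4, 53)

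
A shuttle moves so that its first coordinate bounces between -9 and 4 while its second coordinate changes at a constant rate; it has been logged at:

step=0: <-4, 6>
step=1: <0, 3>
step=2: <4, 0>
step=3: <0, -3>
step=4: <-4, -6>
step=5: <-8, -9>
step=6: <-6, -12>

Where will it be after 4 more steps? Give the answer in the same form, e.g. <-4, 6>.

<-2, -24>

The first coordinate travels 4 per step and bounces off the walls at -9 and 4.
  step 7: -6 → -2
  step 8: -2 → 2
  step 9: 2 → 2
  step 10: 2 → -2
The second coordinate changes by -3 each step: at step 10 it is -24.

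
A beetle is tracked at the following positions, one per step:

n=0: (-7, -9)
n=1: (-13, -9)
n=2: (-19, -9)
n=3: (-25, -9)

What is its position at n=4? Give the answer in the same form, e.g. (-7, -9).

(-31, -9)

Constant displacement of (-6, +0) per step.
step 4: (-25, -9) + (-6, +0) → (-31, -9)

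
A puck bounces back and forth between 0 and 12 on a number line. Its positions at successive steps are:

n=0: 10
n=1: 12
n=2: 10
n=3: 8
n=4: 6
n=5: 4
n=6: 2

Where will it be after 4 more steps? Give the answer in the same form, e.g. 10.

6

The value travels 2 per step and bounces off the walls at 0 and 12.
  step 7: 2 → 0
  step 8: 0 → 2
  step 9: 2 → 4
  step 10: 4 → 6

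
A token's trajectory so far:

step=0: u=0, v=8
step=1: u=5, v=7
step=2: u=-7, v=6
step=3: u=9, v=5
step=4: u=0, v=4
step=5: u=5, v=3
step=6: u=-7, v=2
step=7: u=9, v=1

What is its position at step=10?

The u coordinate repeats the cycle [0, 5, -7, 9] with period 4; step 10 mod 4 = 2, giving -7.
The v coordinate changes by -1 each step, so at step 10 it is 8 + 10·(-1) = -2.

u=-7, v=-2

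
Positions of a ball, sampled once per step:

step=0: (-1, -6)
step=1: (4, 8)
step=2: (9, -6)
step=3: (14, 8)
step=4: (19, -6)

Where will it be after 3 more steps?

The first coordinate changes by +5 each step, so at step 7 it is -1 + 7·(5) = 34.
The second coordinate repeats the cycle [-6, 8] with period 2; step 7 mod 2 = 1, giving 8.

(34, 8)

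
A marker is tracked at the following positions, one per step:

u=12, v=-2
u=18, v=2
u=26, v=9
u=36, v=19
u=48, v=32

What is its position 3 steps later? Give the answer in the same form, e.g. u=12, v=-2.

Taking differences between consecutive positions: (+6, +4), (+8, +7), (+10, +10), (+12, +13). These grow by (+2, +3) each step.
step 5: u=48, v=32 + (+14, +16) → u=62, v=48
step 6: u=62, v=48 + (+16, +19) → u=78, v=67
step 7: u=78, v=67 + (+18, +22) → u=96, v=89

u=96, v=89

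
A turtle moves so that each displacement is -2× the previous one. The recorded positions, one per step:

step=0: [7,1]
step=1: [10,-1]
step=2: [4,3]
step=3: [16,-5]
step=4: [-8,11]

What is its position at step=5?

[40,-21]

The jumps are [+3,-2], [-6,+4], [+12,-8], [-24,+16] — a geometric progression with ratio -2.
step 5: [-8,11] + [+48,-32] → [40,-21]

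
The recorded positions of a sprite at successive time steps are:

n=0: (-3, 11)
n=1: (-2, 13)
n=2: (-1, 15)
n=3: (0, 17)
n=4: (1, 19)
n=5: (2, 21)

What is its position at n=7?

The position changes by (+1, +2) every step.
step 6: (2, 21) + (+1, +2) → (3, 23)
step 7: (3, 23) + (+1, +2) → (4, 25)

(4, 25)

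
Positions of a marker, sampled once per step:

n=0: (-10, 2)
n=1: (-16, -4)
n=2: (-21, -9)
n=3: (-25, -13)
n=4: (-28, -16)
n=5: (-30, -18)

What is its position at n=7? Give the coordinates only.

(-31, -19)

First differences are (-6, -6), (-5, -5), (-4, -4), (-3, -3), (-2, -2); their common second difference is (+1, +1) (constant acceleration).
step 6: (-30, -18) + (-1, -1) → (-31, -19)
step 7: (-31, -19) + (+0, +0) → (-31, -19)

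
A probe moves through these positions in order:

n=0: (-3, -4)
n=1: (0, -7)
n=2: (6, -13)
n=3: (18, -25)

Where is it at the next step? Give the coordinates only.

(42, -49)

Step-to-step displacements: (+3, -3), (+6, -6), (+12, -12); each is 2× the previous.
step 4: (18, -25) + (+24, -24) → (42, -49)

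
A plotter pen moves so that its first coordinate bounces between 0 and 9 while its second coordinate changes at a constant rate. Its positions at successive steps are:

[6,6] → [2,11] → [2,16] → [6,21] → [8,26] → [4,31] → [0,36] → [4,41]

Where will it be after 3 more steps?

[2,56]

The first coordinate reflects between 0 and 9, moving 4 per step.
  step 8: 4 → 8
  step 9: 8 → 6
  step 10: 6 → 2
The second coordinate changes by +5 each step: at step 10 it is 56.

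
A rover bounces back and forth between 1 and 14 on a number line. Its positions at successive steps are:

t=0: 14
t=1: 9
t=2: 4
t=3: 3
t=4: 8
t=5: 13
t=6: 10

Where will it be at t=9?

7

The value travels 5 per step and bounces off the walls at 1 and 14.
  step 7: 10 → 5
  step 8: 5 → 2
  step 9: 2 → 7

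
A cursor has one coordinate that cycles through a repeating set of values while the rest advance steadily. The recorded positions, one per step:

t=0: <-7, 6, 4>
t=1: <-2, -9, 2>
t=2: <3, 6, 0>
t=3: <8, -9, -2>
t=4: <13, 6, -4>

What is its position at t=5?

First: linear, +5 per step → 18 at step 5.
Second: cycles through 6, -9 every 2 steps. Step 5 lands at position 1 of the cycle → -9.
Third: linear, -2 per step → -6 at step 5.

<18, -9, -6>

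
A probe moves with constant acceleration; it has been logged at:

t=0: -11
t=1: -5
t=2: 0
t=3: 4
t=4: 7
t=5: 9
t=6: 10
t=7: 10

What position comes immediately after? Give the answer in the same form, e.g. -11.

Successive displacements: +6, +5, +4, +3, +2, +1, +0 — each changes by -1.
step 8: 10 − 1 → 9

9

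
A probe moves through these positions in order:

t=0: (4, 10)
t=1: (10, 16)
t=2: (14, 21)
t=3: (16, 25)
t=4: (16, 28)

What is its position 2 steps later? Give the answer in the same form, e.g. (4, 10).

Successive displacements: (+6, +6), (+4, +5), (+2, +4), (+0, +3) — each changes by (-2, -1).
step 5: (16, 28) + (-2, +2) → (14, 30)
step 6: (14, 30) + (-4, +1) → (10, 31)

(10, 31)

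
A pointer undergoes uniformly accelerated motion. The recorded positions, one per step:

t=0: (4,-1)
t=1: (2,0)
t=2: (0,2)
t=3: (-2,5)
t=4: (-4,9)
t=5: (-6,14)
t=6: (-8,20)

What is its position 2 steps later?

First differences are (-2,+1), (-2,+2), (-2,+3), (-2,+4), (-2,+5), (-2,+6); their common second difference is (+0,+1) (constant acceleration).
step 7: (-8,20) + (-2,+7) → (-10,27)
step 8: (-10,27) + (-2,+8) → (-12,35)

(-12,35)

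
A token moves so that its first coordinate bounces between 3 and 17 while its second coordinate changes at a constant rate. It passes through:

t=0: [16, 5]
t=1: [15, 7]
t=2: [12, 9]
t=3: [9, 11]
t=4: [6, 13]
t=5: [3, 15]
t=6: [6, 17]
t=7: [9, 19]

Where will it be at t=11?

The first coordinate reflects between 3 and 17, moving 3 per step.
  step 8: 9 → 12
  step 9: 12 → 15
  step 10: 15 → 16
  step 11: 16 → 13
The second coordinate changes by +2 each step: at step 11 it is 27.

[13, 27]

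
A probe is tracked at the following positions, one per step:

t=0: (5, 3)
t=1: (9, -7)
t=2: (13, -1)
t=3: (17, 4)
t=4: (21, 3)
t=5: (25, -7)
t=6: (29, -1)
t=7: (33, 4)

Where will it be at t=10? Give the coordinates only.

(45, -1)

The first coordinate changes by +4 each step, so at step 10 it is 5 + 10·(4) = 45.
The second coordinate repeats the cycle [3, -7, -1, 4] with period 4; step 10 mod 4 = 2, giving -1.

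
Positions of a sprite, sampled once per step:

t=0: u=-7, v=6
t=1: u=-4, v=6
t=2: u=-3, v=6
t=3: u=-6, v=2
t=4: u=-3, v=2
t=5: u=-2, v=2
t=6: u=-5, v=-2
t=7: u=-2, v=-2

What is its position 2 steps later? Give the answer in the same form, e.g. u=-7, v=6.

Step-to-step displacements: (+3, +0), (+1, +0), (-3, -4), (+3, +0), (+1, +0), (-3, -4), (+3, +0) — a repeating cycle of length 3.
step 8: apply (+1, +0) → u=-1, v=-2
step 9: apply (-3, -4) → u=-4, v=-6

u=-4, v=-6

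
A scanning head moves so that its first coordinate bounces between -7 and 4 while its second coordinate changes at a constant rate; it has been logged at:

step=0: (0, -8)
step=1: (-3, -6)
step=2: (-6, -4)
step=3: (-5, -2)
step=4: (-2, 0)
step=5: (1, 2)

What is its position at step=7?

The first coordinate travels 3 per step and bounces off the walls at -7 and 4.
  step 6: 1 → 4
  step 7: 4 → 1
The second coordinate changes by +2 each step: at step 7 it is 6.

(1, 6)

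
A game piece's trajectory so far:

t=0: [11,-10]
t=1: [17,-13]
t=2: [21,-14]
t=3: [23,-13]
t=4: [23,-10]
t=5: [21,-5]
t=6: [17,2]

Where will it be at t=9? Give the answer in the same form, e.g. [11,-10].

First differences are [+6,-3], [+4,-1], [+2,+1], [+0,+3], [-2,+5], [-4,+7]; their common second difference is [-2,+2] (constant acceleration).
step 7: [17,2] + [-6,+9] → [11,11]
step 8: [11,11] + [-8,+11] → [3,22]
step 9: [3,22] + [-10,+13] → [-7,35]

[-7,35]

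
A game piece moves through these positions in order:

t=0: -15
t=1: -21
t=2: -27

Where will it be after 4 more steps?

-51

Constant displacement of -6 per step.
step 3: -27 − 6 → -33
step 4: -33 − 6 → -39
step 5: -39 − 6 → -45
step 6: -45 − 6 → -51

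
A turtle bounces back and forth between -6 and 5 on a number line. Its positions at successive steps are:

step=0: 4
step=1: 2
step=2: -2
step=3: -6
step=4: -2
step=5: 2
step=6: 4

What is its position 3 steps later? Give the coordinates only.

The value reflects between -6 and 5, moving 4 per step.
  step 7: 4 → 0
  step 8: 0 → -4
  step 9: -4 → -4

-4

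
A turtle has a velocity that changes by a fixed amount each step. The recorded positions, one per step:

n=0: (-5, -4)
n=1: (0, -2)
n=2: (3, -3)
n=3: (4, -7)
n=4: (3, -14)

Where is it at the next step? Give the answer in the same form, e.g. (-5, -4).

First differences are (+5, +2), (+3, -1), (+1, -4), (-1, -7); their common second difference is (-2, -3) (constant acceleration).
step 5: (3, -14) + (-3, -10) → (0, -24)

(0, -24)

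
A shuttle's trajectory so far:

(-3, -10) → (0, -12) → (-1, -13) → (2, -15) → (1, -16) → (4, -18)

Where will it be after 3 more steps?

(5, -22)

Step-to-step displacements: (+3, -2), (-1, -1), (+3, -2), (-1, -1), (+3, -2) — a repeating cycle of length 2.
step 6: apply (-1, -1) → (3, -19)
step 7: apply (+3, -2) → (6, -21)
step 8: apply (-1, -1) → (5, -22)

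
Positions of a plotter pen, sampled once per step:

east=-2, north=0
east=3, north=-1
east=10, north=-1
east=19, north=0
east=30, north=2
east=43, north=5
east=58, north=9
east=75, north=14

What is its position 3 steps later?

Taking differences between consecutive positions: (+5, -1), (+7, +0), (+9, +1), (+11, +2), (+13, +3), (+15, +4), (+17, +5). These grow by (+2, +1) each step.
step 8: east=75, north=14 + (+19, +6) → east=94, north=20
step 9: east=94, north=20 + (+21, +7) → east=115, north=27
step 10: east=115, north=27 + (+23, +8) → east=138, north=35

east=138, north=35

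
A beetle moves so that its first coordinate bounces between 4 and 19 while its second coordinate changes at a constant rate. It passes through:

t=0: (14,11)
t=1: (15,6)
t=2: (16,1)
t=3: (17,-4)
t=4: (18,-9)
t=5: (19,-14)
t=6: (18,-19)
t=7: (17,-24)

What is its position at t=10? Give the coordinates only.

The first coordinate reflects between 4 and 19, moving 1 per step.
  step 8: 17 → 16
  step 9: 16 → 15
  step 10: 15 → 14
The second coordinate changes by -5 each step: at step 10 it is -39.

(14,-39)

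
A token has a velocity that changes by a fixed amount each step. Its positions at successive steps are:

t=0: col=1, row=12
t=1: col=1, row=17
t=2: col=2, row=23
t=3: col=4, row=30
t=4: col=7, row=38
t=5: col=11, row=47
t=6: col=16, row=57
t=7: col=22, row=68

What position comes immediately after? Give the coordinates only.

col=29, row=80

Successive displacements: (+0,+5), (+1,+6), (+2,+7), (+3,+8), (+4,+9), (+5,+10), (+6,+11) — each changes by (+1,+1).
step 8: col=22, row=68 + (+7,+12) → col=29, row=80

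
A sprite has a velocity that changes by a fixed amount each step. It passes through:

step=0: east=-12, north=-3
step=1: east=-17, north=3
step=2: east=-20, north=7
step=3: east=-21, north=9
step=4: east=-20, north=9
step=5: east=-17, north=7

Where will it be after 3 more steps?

Successive displacements: (-5,+6), (-3,+4), (-1,+2), (+1,+0), (+3,-2) — each changes by (+2,-2).
step 6: east=-17, north=7 + (+5,-4) → east=-12, north=3
step 7: east=-12, north=3 + (+7,-6) → east=-5, north=-3
step 8: east=-5, north=-3 + (+9,-8) → east=4, north=-11

east=4, north=-11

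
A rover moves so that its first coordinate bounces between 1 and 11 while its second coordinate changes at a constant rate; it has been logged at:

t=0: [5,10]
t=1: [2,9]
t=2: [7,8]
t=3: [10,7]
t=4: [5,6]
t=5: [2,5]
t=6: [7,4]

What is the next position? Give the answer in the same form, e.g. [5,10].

The first coordinate reflects between 1 and 11, moving 5 per step.
  step 7: 7 → 10
The second coordinate changes by -1 each step: at step 7 it is 3.

[10,3]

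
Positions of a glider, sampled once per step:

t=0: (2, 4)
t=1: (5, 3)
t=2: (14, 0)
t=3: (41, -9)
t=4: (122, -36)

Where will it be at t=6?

(1094, -360)

Step-to-step displacements: (+3, -1), (+9, -3), (+27, -9), (+81, -27); each is 3× the previous.
step 5: (122, -36) + (+243, -81) → (365, -117)
step 6: (365, -117) + (+729, -243) → (1094, -360)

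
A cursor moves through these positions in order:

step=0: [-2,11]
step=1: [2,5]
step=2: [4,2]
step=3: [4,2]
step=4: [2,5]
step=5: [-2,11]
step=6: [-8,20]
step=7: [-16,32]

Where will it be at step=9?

[-38,65]

Taking differences between consecutive positions: [+4,-6], [+2,-3], [+0,+0], [-2,+3], [-4,+6], [-6,+9], [-8,+12]. These grow by [-2,+3] each step.
step 8: [-16,32] + [-10,+15] → [-26,47]
step 9: [-26,47] + [-12,+18] → [-38,65]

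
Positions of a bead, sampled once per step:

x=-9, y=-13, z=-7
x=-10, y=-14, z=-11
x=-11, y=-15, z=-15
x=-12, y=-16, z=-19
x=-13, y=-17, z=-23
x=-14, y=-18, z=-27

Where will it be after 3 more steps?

Constant displacement of (-1, -1, -4) per step.
step 6: x=-14, y=-18, z=-27 + (-1, -1, -4) → x=-15, y=-19, z=-31
step 7: x=-15, y=-19, z=-31 + (-1, -1, -4) → x=-16, y=-20, z=-35
step 8: x=-16, y=-20, z=-35 + (-1, -1, -4) → x=-17, y=-21, z=-39

x=-17, y=-21, z=-39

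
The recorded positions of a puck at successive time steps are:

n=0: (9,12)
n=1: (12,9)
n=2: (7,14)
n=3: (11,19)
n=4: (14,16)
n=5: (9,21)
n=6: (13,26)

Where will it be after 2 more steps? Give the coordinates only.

The moves between consecutive positions are (+3,-3), (-5,+5), (+4,+5), (+3,-3), (-5,+5), (+4,+5); they repeat the 3-cycle [(+3,-3), (-5,+5), (+4,+5)].
step 7: apply (+3,-3) → (16,23)
step 8: apply (-5,+5) → (11,28)

(11,28)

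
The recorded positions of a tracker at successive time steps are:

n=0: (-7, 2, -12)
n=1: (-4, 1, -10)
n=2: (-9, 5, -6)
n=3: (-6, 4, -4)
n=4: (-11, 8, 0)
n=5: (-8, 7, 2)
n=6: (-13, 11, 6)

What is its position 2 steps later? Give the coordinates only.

Differencing gives (+3, -1, +2), (-5, +4, +4), (+3, -1, +2), (-5, +4, +4), (+3, -1, +2), (-5, +4, +4). This is the pattern (+3, -1, +2), (-5, +4, +4) repeated.
step 7: apply (+3, -1, +2) → (-10, 10, 8)
step 8: apply (-5, +4, +4) → (-15, 14, 12)

(-15, 14, 12)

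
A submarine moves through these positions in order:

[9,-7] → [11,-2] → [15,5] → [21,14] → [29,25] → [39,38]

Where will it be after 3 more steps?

Taking differences between consecutive positions: [+2,+5], [+4,+7], [+6,+9], [+8,+11], [+10,+13]. These grow by [+2,+2] each step.
step 6: [39,38] + [+12,+15] → [51,53]
step 7: [51,53] + [+14,+17] → [65,70]
step 8: [65,70] + [+16,+19] → [81,89]

[81,89]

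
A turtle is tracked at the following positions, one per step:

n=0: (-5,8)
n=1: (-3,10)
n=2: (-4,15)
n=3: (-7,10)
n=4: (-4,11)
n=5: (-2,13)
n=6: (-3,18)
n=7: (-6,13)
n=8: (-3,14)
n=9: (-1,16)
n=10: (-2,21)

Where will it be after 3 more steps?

(0,19)

Differencing gives (+2,+2), (-1,+5), (-3,-5), (+3,+1), (+2,+2), (-1,+5), (-3,-5), (+3,+1), (+2,+2), (-1,+5). This is the pattern (+2,+2), (-1,+5), (-3,-5), (+3,+1) repeated.
step 11: apply (-3,-5) → (-5,16)
step 12: apply (+3,+1) → (-2,17)
step 13: apply (+2,+2) → (0,19)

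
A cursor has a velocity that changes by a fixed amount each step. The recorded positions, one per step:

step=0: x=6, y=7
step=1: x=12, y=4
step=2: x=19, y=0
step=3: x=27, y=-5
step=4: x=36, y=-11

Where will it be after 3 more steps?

Taking differences between consecutive positions: (+6, -3), (+7, -4), (+8, -5), (+9, -6). These grow by (+1, -1) each step.
step 5: x=36, y=-11 + (+10, -7) → x=46, y=-18
step 6: x=46, y=-18 + (+11, -8) → x=57, y=-26
step 7: x=57, y=-26 + (+12, -9) → x=69, y=-35

x=69, y=-35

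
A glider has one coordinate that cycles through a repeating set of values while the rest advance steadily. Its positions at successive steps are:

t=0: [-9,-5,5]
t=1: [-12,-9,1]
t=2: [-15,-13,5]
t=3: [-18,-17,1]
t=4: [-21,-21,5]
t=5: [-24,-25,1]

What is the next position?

[-27,-29,5]

The first coordinate changes by -3 each step, so at step 6 it is -9 + 6·(-3) = -27.
The second coordinate changes by -4 each step, so at step 6 it is -5 + 6·(-4) = -29.
The third coordinate repeats the cycle [5, 1] with period 2; step 6 mod 2 = 0, giving 5.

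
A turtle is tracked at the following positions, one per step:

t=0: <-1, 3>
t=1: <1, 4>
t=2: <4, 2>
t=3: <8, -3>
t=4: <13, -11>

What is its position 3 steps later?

First differences are <+2, +1>, <+3, -2>, <+4, -5>, <+5, -8>; their common second difference is <+1, -3> (constant acceleration).
step 5: <13, -11> + <+6, -11> → <19, -22>
step 6: <19, -22> + <+7, -14> → <26, -36>
step 7: <26, -36> + <+8, -17> → <34, -53>

<34, -53>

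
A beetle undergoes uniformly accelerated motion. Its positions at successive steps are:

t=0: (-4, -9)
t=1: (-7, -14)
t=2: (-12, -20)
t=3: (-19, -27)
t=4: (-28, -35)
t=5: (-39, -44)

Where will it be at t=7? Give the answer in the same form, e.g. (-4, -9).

Successive displacements: (-3, -5), (-5, -6), (-7, -7), (-9, -8), (-11, -9) — each changes by (-2, -1).
step 6: (-39, -44) + (-13, -10) → (-52, -54)
step 7: (-52, -54) + (-15, -11) → (-67, -65)

(-67, -65)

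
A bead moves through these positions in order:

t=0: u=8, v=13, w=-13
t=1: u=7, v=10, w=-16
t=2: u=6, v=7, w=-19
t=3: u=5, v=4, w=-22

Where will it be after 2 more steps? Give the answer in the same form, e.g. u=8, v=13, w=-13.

Constant displacement of (-1, -3, -3) per step.
step 4: u=5, v=4, w=-22 + (-1, -3, -3) → u=4, v=1, w=-25
step 5: u=4, v=1, w=-25 + (-1, -3, -3) → u=3, v=-2, w=-28

u=3, v=-2, w=-28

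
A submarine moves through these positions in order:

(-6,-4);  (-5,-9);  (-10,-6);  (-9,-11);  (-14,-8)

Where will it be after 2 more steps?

The moves between consecutive positions are (+1,-5), (-5,+3), (+1,-5), (-5,+3); they repeat the 2-cycle [(+1,-5), (-5,+3)].
step 5: apply (+1,-5) → (-13,-13)
step 6: apply (-5,+3) → (-18,-10)

(-18,-10)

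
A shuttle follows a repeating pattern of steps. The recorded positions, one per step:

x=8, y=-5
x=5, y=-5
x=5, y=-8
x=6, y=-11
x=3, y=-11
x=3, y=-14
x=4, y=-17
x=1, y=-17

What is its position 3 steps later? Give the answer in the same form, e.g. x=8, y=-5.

x=-1, y=-23

Step-to-step displacements: (-3, +0), (+0, -3), (+1, -3), (-3, +0), (+0, -3), (+1, -3), (-3, +0) — a repeating cycle of length 3.
step 8: apply (+0, -3) → x=1, y=-20
step 9: apply (+1, -3) → x=2, y=-23
step 10: apply (-3, +0) → x=-1, y=-23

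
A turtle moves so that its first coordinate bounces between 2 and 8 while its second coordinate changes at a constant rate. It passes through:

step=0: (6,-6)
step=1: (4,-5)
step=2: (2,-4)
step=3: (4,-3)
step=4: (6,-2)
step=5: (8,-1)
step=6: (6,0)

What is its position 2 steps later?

(2,2)

The first coordinate reflects between 2 and 8, moving 2 per step.
  step 7: 6 → 4
  step 8: 4 → 2
The second coordinate changes by +1 each step: at step 8 it is 2.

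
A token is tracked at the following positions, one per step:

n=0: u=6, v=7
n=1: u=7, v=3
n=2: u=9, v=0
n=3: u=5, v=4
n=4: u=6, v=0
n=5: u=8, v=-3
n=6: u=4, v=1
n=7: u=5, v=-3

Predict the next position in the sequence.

u=7, v=-6

Differencing gives (+1,-4), (+2,-3), (-4,+4), (+1,-4), (+2,-3), (-4,+4), (+1,-4). This is the pattern (+1,-4), (+2,-3), (-4,+4) repeated.
step 8: apply (+2,-3) → u=7, v=-6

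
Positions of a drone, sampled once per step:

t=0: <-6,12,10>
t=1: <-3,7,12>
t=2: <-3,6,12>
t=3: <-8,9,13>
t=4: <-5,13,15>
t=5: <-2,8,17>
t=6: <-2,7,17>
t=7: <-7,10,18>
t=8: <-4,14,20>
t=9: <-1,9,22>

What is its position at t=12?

<-3,15,25>

The moves between consecutive positions are <+3,-5,+2>, <+0,-1,+0>, <-5,+3,+1>, <+3,+4,+2>, <+3,-5,+2>, <+0,-1,+0>, <-5,+3,+1>, <+3,+4,+2>, <+3,-5,+2>; they repeat the 4-cycle [<+3,-5,+2>, <+0,-1,+0>, <-5,+3,+1>, <+3,+4,+2>].
step 10: apply <+0,-1,+0> → <-1,8,22>
step 11: apply <-5,+3,+1> → <-6,11,23>
step 12: apply <+3,+4,+2> → <-3,15,25>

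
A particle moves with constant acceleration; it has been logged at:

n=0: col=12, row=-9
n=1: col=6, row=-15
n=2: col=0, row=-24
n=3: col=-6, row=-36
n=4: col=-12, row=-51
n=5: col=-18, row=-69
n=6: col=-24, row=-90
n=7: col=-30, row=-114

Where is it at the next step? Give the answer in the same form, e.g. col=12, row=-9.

col=-36, row=-141

Successive displacements: (-6, -6), (-6, -9), (-6, -12), (-6, -15), (-6, -18), (-6, -21), (-6, -24) — each changes by (+0, -3).
step 8: col=-30, row=-114 + (-6, -27) → col=-36, row=-141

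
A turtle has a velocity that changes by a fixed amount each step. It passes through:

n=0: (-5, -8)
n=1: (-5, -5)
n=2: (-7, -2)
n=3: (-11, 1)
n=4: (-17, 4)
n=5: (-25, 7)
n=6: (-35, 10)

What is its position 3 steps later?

Successive displacements: (+0, +3), (-2, +3), (-4, +3), (-6, +3), (-8, +3), (-10, +3) — each changes by (-2, +0).
step 7: (-35, 10) + (-12, +3) → (-47, 13)
step 8: (-47, 13) + (-14, +3) → (-61, 16)
step 9: (-61, 16) + (-16, +3) → (-77, 19)

(-77, 19)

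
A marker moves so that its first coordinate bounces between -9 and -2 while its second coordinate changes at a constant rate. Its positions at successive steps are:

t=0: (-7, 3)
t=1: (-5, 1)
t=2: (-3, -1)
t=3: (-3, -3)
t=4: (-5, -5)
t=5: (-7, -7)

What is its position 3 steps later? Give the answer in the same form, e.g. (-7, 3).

(-5, -13)

The first coordinate reflects between -9 and -2, moving 2 per step.
  step 6: -7 → -9
  step 7: -9 → -7
  step 8: -7 → -5
The second coordinate changes by -2 each step: at step 8 it is -13.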